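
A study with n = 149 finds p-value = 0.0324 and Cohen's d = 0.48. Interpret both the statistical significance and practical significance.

Statistically significant (p = 0.0324 < 0.05). Cohen's d = 0.48 indicates a small effect size. Both statistical and practical significance should be considered.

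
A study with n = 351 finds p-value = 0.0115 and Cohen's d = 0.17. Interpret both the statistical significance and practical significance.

Statistically significant (p = 0.0115 < 0.05). Cohen's d = 0.17 indicates a very small effect size. Both statistical and practical significance should be considered.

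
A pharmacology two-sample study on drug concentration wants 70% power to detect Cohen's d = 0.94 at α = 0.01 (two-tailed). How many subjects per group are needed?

z_{α/2} = 2.576, z_β = Φ⁻¹(0.7) = 0.524. For large effect (d = 0.94): n per group = 2(z_{α/2} + z_β)²/d² = 2(2.576 + 0.524)²/0.94² = 21.8 → 22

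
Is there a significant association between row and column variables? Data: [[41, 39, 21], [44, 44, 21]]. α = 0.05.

χ² = 0.102. df = 2, critical = 5.991. Fail to reject H₀. No evidence of dependence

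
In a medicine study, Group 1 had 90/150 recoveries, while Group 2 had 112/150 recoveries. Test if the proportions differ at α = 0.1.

p̂₁ = 0.6, p̂₂ = 0.747, pooled p̂ = 0.673. z = -2.708. Critical: ±1.645. Reject H₀.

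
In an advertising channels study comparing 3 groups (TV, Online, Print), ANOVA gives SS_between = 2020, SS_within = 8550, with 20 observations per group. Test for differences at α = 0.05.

df_between = 2, df_within = 57. F = MS_between/MS_within = 1010.0/150.0 = 6.733. F_crit ≈ 3.159. Reject H₀. At least one mean differs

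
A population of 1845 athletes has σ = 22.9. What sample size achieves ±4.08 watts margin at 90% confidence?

Without FPC: n₀ = (1.645×22.9/4.08)² = 85.248. With FPC: n = n₀N/(n₀+N-1) = 81.5 → n = 82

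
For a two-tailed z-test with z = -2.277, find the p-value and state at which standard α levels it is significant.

p = 2·P(Z > |-2.277|) = 2·(1 - Φ(2.277)) ≈ 0.0228. Significant at α = 0.1; Significant at α = 0.05.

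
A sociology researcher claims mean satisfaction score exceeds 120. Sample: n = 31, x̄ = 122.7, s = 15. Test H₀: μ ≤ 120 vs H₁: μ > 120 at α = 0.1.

t = (122.7 - 120)/(15/√31) = 1.002, df = 30. Critical t = 1.31. Fail to reject H₀.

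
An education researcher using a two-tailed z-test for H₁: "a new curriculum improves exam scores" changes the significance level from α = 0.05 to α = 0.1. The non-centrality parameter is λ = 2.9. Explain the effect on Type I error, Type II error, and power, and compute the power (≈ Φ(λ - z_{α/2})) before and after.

Increasing α from 0.05 to 0.1:
• Type I error rate increases (α is the Type I rate by definition).
• Critical value moves from z_{α/2} = 1.96 to 1.645, so power = Φ(λ - z_{α/2}) goes from Φ(2.9 - 1.96) = 0.826 to Φ(2.9 - 1.645) = 0.895.
• Type II error rate β = 1 - power therefore decreases (0.174 → 0.105).
Appropriate when false negatives are costly — here, keeping the old curriculum when the new one would have helped students.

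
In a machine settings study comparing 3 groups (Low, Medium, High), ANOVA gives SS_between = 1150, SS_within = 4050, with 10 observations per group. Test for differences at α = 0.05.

df_between = 2, df_within = 27. F = MS_between/MS_within = 575.0/150.0 = 3.833. F_crit ≈ 3.354. Reject H₀. At least one mean differs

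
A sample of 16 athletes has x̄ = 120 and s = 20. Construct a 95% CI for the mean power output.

CI = x̄ ± t*(s/√n) = 120 ± 2.131(20/√16) = (109.34, 130.66)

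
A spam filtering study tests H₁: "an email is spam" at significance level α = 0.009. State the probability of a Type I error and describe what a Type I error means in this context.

P(Type I error) = α = 0.009. A Type I error is rejecting H₀ when H₀ is actually true (false positive) — here, concluding that an email is spam when in fact this is not the case. Consequence: a legitimate email is sent to the spam folder and the user misses it.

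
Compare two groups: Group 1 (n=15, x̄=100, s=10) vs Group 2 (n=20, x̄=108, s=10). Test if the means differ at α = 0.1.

Pooled sp = 10.0. t = -2.342, df = 33. Critical t = ±1.692. Reject H₀.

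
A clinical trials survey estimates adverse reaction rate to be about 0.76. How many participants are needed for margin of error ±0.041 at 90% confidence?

n = z²p(1-p)/E² = 1.645²×0.76×0.24/0.041² = 293.6 → n = 294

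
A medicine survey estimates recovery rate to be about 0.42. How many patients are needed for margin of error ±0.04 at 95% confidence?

n = z²p(1-p)/E² = 1.96²×0.42×0.58/0.04² = 584.9 → n = 585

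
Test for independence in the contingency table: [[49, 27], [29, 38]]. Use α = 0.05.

χ² = 6.449. df = 1, critical = 3.841. Reject H₀. Variables are dependent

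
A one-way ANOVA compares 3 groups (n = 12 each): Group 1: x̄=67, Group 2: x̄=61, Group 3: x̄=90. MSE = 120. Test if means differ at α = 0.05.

Grand mean = 72.67. SS_between = 5624.0, MS_between = 2812.0. F = 23.433, F_crit ≈ 3.285. Reject H₀.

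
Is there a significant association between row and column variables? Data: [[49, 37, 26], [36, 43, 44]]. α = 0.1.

χ² = 6.566. df = 2, critical = 4.605. Reject H₀. Variables are dependent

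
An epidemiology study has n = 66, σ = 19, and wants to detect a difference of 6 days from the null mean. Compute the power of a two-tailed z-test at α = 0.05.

SE = σ/√n = 19/√66 = 2.339. Non-centrality λ = d/SE = 6/2.339 = 2.565. Power ≈ Φ(λ - z_{α/2}) = Φ(2.565 - 1.96) = Φ(0.605) = 0.728.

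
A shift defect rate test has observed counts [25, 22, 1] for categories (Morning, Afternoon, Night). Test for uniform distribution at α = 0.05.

Expected = 16 each. χ² = Σ(O-E)²/E = 21.375. df = 2, critical value = 5.991. Reject H₀.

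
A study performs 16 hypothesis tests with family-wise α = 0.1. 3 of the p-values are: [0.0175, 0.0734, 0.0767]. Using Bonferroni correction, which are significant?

Bonferroni α = 0.1/16 = 0.00625. None of the given p-values are significant.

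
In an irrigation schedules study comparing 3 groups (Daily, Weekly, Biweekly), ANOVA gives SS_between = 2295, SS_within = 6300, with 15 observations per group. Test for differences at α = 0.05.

df_between = 2, df_within = 42. F = MS_between/MS_within = 1147.5/150.0 = 7.65. F_crit ≈ 3.22. Reject H₀. At least one mean differs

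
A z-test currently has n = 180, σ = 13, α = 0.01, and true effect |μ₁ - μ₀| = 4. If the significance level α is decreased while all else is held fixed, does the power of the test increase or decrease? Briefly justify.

Power decreases: a smaller α raises the critical value, so less of the H₁ sampling distribution falls in the rejection region.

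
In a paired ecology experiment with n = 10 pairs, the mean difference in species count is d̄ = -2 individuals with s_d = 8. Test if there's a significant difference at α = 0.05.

t = d̄/(s_d/√n) = -2/(8/√10) = -0.791. df = 9, critical t = ±2.262. Fail to reject H₀.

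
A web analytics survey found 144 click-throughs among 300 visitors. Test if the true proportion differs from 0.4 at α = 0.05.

p̂ = 0.48, p₀ = 0.4. z = (p̂ - p₀)/√(p₀(1-p₀)/n) = 2.828. Critical: ±1.96. Reject H₀.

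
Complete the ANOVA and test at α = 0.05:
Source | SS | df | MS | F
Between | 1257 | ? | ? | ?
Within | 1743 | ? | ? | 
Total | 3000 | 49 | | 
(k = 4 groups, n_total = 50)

df_between = 3, df_within = 46. MS_between = 419.0, MS_within = 37.89. F = 11.058, F_crit ≈ 2.807. Reject H₀.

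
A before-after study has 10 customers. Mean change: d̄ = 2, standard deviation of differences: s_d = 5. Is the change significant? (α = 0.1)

t = d̄/(s_d/√n) = 2/(5/√10) = 1.265. df = 9, critical t = ±1.833. Fail to reject H₀.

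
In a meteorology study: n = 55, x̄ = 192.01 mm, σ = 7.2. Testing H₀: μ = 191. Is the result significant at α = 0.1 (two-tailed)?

z = (192.01 - 191)/(7.2/√55) = 1.04. Since |z| ≤ 1.645, not significant at α = 0.1.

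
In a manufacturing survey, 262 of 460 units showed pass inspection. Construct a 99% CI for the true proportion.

p̂ = 0.57. CI = p̂ ± z*√(p̂(1-p̂)/n) = (0.51, 0.629)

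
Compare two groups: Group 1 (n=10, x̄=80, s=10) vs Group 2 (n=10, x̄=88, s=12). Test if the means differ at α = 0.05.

Pooled sp = 11.05. t = -1.62, df = 18. Critical t = ±2.101. Fail to reject H₀.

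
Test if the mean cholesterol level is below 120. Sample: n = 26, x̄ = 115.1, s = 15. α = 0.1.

t = (115.1 - 120)/(15/√26) = -1.666, df = 25. Critical t = -1.316. Reject H₀.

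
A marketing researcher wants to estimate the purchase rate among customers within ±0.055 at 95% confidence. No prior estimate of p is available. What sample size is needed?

Conservative approach: use p = 0.5 (maximizes p(1-p) = 0.25). n = z²(0.25)/E² = 1.96²×0.25/0.055² = 317.5 → n = 318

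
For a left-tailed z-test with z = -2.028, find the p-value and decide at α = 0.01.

p = P(Z < -2.028) = Φ(-2.028) ≈ 0.0213. Since p ≥ 0.01, fail to reject H₀ (not significant) at α = 0.01.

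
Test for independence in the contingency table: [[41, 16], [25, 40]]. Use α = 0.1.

χ² = 13.699. df = 1, critical = 2.706. Reject H₀. Variables are dependent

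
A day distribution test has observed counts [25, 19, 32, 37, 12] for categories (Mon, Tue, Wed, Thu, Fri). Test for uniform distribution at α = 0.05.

Expected = 25 each. χ² = Σ(O-E)²/E = 15.92. df = 4, critical value = 9.488. Reject H₀.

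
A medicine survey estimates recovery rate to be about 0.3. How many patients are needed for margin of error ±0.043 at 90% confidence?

n = z²p(1-p)/E² = 1.645²×0.3×0.7/0.043² = 307.3 → n = 308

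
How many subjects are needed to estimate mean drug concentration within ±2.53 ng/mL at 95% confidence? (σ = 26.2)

n = (z*σ/E)² = (1.96×26.2/2.53)² = 412.0 → n = 412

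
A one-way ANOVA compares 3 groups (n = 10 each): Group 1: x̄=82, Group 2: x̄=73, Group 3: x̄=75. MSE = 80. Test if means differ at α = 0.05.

Grand mean = 76.67. SS_between = 446.67, MS_between = 223.33. F = 2.792, F_crit ≈ 3.354. Fail to reject H₀.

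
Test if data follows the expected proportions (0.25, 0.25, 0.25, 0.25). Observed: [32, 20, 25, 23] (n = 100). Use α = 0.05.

Expected: [25.0, 25.0, 25.0, 25.0]. χ² = 3.12. df = 3, critical = 7.815. Fail to reject H₀.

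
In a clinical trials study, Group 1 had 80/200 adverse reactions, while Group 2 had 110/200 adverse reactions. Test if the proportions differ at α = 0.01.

p̂₁ = 0.4, p̂₂ = 0.55, pooled p̂ = 0.475. z = -3.004. Critical: ±2.576. Reject H₀.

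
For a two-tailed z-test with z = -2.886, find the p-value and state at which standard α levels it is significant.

p = 2·P(Z > |-2.886|) = 2·(1 - Φ(2.886)) ≈ 0.0039. Significant at α = 0.1; Significant at α = 0.05; Significant at α = 0.01.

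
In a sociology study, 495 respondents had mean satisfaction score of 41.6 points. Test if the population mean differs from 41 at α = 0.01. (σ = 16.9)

z = (x̄ - μ₀)/(σ/√n) = (41.6 - 41)/(16.9/√495) = 0.79. Critical value: ±2.576. Since |0.79| ≤ 2.576, Fail to reject H₀.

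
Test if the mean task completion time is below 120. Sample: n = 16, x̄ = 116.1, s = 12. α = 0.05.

t = (116.1 - 120)/(12/√16) = -1.3, df = 15. Critical t = -1.753. Fail to reject H₀.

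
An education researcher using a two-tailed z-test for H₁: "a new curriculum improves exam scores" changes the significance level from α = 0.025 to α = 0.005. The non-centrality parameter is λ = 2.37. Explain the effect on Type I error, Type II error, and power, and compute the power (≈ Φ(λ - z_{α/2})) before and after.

Decreasing α from 0.025 to 0.005:
• Type I error rate decreases (α is the Type I rate by definition).
• Critical value moves from z_{α/2} = 2.241 to 2.807, so power = Φ(λ - z_{α/2}) goes from Φ(2.37 - 2.241) = 0.551 to Φ(2.37 - 2.807) = 0.331.
• Type II error rate β = 1 - power therefore increases (0.449 → 0.669).
Appropriate when false positives are costly — here, adopting a curriculum that gives no real benefit — disruption for nothing.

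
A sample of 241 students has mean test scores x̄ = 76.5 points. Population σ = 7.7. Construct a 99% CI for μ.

CI = x̄ ± z*(σ/√n) = 76.5 ± 2.576(7.7/√241) = 76.5 ± 1.28 = (75.22, 77.78)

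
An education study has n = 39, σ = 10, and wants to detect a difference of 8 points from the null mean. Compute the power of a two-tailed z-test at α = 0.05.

SE = σ/√n = 10/√39 = 1.601. Non-centrality λ = d/SE = 8/1.601 = 4.996. Power ≈ Φ(λ - z_{α/2}) = Φ(4.996 - 1.96) = Φ(3.036) = 0.999.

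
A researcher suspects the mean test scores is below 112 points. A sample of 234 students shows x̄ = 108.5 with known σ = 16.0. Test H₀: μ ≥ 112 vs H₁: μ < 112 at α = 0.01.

z = -3.346. Critical value: -2.33. Reject H₀.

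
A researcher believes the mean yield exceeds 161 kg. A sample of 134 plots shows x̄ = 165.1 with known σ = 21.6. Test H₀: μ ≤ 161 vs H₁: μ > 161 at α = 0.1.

z = 2.197. Critical value: 1.28. Reject H₀.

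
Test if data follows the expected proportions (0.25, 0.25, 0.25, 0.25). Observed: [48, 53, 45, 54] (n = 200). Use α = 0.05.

Expected: [50.0, 50.0, 50.0, 50.0]. χ² = 1.08. df = 3, critical = 7.815. Fail to reject H₀.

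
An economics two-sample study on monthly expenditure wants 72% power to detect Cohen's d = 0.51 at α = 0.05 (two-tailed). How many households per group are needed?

z_{α/2} = 1.96, z_β = Φ⁻¹(0.72) = 0.583. For medium effect (d = 0.51): n per group = 2(z_{α/2} + z_β)²/d² = 2(1.96 + 0.583)²/0.51² = 49.7 → 50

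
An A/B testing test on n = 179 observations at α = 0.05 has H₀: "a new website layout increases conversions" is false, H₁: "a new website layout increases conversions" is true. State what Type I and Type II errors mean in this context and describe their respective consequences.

Type I (false positive): concluding that a new website layout increases conversions when it is not — rolling out a layout that doesn't actually help — wasted engineering effort. Type II (false negative): failing to conclude that a new website layout increases conversions when it is — discarding a layout that would have improved conversions — lost revenue. Which is costlier depends on domain priorities and is a judgement call rather than a statistical fact.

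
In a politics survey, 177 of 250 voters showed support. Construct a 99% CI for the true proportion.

p̂ = 0.708. CI = p̂ ± z*√(p̂(1-p̂)/n) = (0.634, 0.782)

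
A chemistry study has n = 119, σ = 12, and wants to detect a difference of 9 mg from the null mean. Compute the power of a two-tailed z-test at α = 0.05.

SE = σ/√n = 12/√119 = 1.1. Non-centrality λ = d/SE = 9/1.1 = 8.182. Power ≈ Φ(λ - z_{α/2}) = Φ(8.182 - 1.96) = Φ(6.222) = 1.0.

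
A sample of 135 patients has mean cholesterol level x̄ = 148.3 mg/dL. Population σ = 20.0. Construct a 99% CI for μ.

CI = x̄ ± z*(σ/√n) = 148.3 ± 2.576(20.0/√135) = 148.3 ± 4.43 = (143.87, 152.73)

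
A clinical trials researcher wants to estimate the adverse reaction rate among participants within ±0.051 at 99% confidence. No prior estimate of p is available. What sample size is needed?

Conservative approach: use p = 0.5 (maximizes p(1-p) = 0.25). n = z²(0.25)/E² = 2.576²×0.25/0.051² = 637.8 → n = 638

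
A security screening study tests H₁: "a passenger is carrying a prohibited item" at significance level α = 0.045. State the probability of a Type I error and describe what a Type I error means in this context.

P(Type I error) = α = 0.045. A Type I error is rejecting H₀ when H₀ is actually true (false positive) — here, concluding that a passenger is carrying a prohibited item when in fact this is not the case. Consequence: detaining an innocent passenger — delay and inconvenience.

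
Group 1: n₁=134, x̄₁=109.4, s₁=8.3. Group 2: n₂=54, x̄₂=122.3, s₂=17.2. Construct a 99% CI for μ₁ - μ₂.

Difference = -12.9. SE = √(8.3²/134 + 17.2²/54) = 2.448. CI = (-19.21, -6.59)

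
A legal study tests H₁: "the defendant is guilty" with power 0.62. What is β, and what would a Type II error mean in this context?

β = 1 - power = 1 - 0.62 = 0.38. A Type II error is failing to reject H₀ when H₀ is false (false negative) — here, failing to conclude that the defendant is guilty when in fact it is true. Consequence: acquitting a guilty person.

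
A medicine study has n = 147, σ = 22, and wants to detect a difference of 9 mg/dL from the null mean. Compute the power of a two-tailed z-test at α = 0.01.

SE = σ/√n = 22/√147 = 1.815. Non-centrality λ = d/SE = 9/1.815 = 4.96. Power ≈ Φ(λ - z_{α/2}) = Φ(4.96 - 2.576) = Φ(2.384) = 0.991.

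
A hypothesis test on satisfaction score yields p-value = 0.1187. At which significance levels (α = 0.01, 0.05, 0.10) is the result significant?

p = 0.1187. Not significant at any of the given levels.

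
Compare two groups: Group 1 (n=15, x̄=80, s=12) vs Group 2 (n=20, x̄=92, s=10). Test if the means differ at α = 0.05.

Pooled sp = 10.89. t = -3.225, df = 33. Critical t = ±2.035. Reject H₀.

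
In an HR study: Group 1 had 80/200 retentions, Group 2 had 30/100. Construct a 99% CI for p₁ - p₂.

p̂₁ = 0.4, p̂₂ = 0.3. Difference = 0.1. CI = (-0.048, 0.248)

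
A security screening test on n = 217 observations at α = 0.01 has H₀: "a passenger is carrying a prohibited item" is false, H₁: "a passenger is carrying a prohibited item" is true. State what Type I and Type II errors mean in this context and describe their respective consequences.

Type I (false positive): concluding that a passenger is carrying a prohibited item when it is not — detaining an innocent passenger — delay and inconvenience. Type II (false negative): failing to conclude that a passenger is carrying a prohibited item when it is — letting a prohibited item through — security breach. Which is costlier depends on domain priorities and is a judgement call rather than a statistical fact.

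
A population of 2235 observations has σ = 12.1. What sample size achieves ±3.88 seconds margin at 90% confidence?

Without FPC: n₀ = (1.645×12.1/3.88)² = 26.317. With FPC: n = n₀N/(n₀+N-1) = 26.02 → n = 27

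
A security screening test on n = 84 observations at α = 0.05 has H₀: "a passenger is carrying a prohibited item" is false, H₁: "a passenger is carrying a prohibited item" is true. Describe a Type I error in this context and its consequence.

Type I error: rejecting H₀ when it is true — concluding that a passenger is carrying a prohibited item when in fact it is not. Consequence: detaining an innocent passenger — delay and inconvenience.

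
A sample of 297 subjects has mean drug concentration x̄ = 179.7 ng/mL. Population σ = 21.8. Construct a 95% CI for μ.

CI = x̄ ± z*(σ/√n) = 179.7 ± 1.96(21.8/√297) = 179.7 ± 2.48 = (177.22, 182.18)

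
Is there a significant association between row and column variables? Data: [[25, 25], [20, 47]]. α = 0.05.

χ² = 4.911. df = 1, critical = 3.841. Reject H₀. Variables are dependent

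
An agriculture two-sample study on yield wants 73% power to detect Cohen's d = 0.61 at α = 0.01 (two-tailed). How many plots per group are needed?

z_{α/2} = 2.576, z_β = Φ⁻¹(0.73) = 0.613. For medium effect (d = 0.61): n per group = 2(z_{α/2} + z_β)²/d² = 2(2.576 + 0.613)²/0.61² = 54.7 → 55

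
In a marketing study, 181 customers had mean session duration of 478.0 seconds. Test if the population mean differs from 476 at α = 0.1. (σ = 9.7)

z = (x̄ - μ₀)/(σ/√n) = (478.0 - 476)/(9.7/√181) = 2.774. Critical value: ±1.645. Since |2.774| > 1.645, Reject H₀.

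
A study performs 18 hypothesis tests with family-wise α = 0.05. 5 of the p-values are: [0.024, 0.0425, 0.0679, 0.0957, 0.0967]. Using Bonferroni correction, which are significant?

Bonferroni α = 0.05/18 = 0.00278. None of the given p-values are significant.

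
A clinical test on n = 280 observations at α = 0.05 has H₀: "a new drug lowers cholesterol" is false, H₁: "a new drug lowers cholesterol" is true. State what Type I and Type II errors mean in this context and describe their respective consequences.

Type I (false positive): concluding that a new drug lowers cholesterol when it is not — approving an ineffective drug — patients take a useless medication and may skip effective alternatives. Type II (false negative): failing to conclude that a new drug lowers cholesterol when it is — shelving an effective drug — patients miss out on a treatment that would have helped. Which is costlier depends on domain priorities and is a judgement call rather than a statistical fact.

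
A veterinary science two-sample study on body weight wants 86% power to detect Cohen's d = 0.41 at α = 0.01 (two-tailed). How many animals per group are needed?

z_{α/2} = 2.576, z_β = Φ⁻¹(0.86) = 1.08. For small effect (d = 0.41): n per group = 2(z_{α/2} + z_β)²/d² = 2(2.576 + 1.08)²/0.41² = 159.03 → 160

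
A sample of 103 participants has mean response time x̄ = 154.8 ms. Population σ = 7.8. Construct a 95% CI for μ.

CI = x̄ ± z*(σ/√n) = 154.8 ± 1.96(7.8/√103) = 154.8 ± 1.51 = (153.29, 156.31)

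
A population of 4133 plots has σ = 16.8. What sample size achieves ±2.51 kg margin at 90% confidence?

Without FPC: n₀ = (1.645×16.8/2.51)² = 121.228. With FPC: n = n₀N/(n₀+N-1) = 117.8 → n = 118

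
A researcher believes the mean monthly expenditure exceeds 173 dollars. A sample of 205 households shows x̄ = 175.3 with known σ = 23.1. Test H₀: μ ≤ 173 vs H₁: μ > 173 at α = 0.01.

z = 1.426. Critical value: 2.33. Fail to reject H₀.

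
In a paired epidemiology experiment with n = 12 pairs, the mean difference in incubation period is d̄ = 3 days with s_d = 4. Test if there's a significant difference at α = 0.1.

t = d̄/(s_d/√n) = 3/(4/√12) = 2.598. df = 11, critical t = ±1.796. Reject H₀.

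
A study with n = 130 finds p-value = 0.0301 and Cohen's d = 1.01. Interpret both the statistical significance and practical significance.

Statistically significant (p = 0.0301 < 0.05). Cohen's d = 1.01 indicates a large effect size. Both statistical and practical significance should be considered.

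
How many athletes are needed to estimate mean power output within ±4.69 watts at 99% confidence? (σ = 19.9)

n = (z*σ/E)² = (2.576×19.9/4.69)² = 119.5 → n = 120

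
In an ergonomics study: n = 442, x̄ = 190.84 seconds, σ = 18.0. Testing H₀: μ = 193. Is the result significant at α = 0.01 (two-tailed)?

z = (190.84 - 193)/(18.0/√442) = -2.523. Since |z| ≤ 2.576, not significant at α = 0.01.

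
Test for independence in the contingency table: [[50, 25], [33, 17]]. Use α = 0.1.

χ² = 0.006. df = 1, critical = 2.706. Fail to reject H₀. No evidence of dependence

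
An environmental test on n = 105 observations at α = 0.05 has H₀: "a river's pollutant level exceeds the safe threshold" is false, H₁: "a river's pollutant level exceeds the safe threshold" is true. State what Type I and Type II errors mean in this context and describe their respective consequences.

Type I (false positive): concluding that a river's pollutant level exceeds the safe threshold when it is not — shutting down a compliant factory unnecessarily. Type II (false negative): failing to conclude that a river's pollutant level exceeds the safe threshold when it is — allowing unsafe pollution to continue. Which is costlier depends on domain priorities and is a judgement call rather than a statistical fact.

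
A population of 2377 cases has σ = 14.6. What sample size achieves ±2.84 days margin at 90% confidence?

Without FPC: n₀ = (1.645×14.6/2.84)² = 71.516. With FPC: n = n₀N/(n₀+N-1) = 69.5 → n = 70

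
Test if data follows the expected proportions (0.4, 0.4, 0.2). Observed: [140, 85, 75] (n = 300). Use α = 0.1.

Expected: [120.0, 120.0, 60.0]. χ² = 17.292. df = 2, critical = 4.605. Reject H₀.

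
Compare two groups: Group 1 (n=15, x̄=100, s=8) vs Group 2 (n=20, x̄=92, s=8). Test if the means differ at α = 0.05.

Pooled sp = 8.0. t = 2.928, df = 33. Critical t = ±2.035. Reject H₀.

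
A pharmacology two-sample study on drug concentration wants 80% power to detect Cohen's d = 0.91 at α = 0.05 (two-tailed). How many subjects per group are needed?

z_{α/2} = 1.96, z_β = Φ⁻¹(0.8) = 0.842. For large effect (d = 0.91): n per group = 2(z_{α/2} + z_β)²/d² = 2(1.96 + 0.842)²/0.91² = 19.0 → 19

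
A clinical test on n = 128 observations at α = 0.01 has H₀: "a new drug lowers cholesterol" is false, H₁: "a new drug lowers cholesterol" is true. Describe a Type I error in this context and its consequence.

Type I error: rejecting H₀ when it is true — concluding that a new drug lowers cholesterol when in fact it is not. Consequence: approving an ineffective drug — patients take a useless medication and may skip effective alternatives.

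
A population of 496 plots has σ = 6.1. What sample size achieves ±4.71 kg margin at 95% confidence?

Without FPC: n₀ = (1.96×6.1/4.71)² = 6.444. With FPC: n = n₀N/(n₀+N-1) = 6.4 → n = 7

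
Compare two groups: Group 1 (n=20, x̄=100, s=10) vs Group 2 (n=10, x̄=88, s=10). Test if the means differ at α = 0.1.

Pooled sp = 10.0. t = 3.098, df = 28. Critical t = ±1.701. Reject H₀.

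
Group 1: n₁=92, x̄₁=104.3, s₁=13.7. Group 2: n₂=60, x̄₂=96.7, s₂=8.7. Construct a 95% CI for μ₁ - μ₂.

Difference = 7.6. SE = √(13.7²/92 + 8.7²/60) = 1.817. CI = (4.04, 11.16)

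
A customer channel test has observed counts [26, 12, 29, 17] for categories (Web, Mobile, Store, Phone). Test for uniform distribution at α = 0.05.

Expected = 21 each. χ² = Σ(O-E)²/E = 8.857. df = 3, critical value = 7.815. Reject H₀.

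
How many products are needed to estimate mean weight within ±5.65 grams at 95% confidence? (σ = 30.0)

n = (z*σ/E)² = (1.96×30.0/5.65)² = 108.3 → n = 109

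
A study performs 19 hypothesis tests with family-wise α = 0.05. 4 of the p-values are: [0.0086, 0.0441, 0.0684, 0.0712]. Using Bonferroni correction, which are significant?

Bonferroni α = 0.05/19 = 0.00263. None of the given p-values are significant.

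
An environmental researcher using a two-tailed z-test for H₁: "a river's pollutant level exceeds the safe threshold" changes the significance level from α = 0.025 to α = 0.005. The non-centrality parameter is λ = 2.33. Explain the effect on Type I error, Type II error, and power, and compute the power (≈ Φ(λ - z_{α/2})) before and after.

Decreasing α from 0.025 to 0.005:
• Type I error rate decreases (α is the Type I rate by definition).
• Critical value moves from z_{α/2} = 2.241 to 2.807, so power = Φ(λ - z_{α/2}) goes from Φ(2.33 - 2.241) = 0.535 to Φ(2.33 - 2.807) = 0.317.
• Type II error rate β = 1 - power therefore increases (0.465 → 0.683).
Appropriate when false positives are costly — here, shutting down a compliant factory unnecessarily.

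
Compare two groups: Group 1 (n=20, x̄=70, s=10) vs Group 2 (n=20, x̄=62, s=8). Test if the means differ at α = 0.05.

Pooled sp = 9.06. t = 2.794, df = 38. Critical t = ±2.024. Reject H₀.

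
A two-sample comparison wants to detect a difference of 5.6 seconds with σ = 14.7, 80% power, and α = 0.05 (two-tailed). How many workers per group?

n per group = 2(z_α/2 + z_β)²σ²/d² = 2×(1.96 + 0.84)²×14.7²/5.6² = 108.04 → n = 109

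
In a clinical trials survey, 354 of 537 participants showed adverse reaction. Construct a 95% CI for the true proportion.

p̂ = 0.659. CI = p̂ ± z*√(p̂(1-p̂)/n) = (0.619, 0.699)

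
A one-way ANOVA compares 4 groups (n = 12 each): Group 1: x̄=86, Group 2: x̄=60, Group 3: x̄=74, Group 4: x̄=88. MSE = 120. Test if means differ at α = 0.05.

Grand mean = 77.0. SS_between = 6000.0, MS_between = 2000.0. F = 16.667, F_crit ≈ 2.816. Reject H₀.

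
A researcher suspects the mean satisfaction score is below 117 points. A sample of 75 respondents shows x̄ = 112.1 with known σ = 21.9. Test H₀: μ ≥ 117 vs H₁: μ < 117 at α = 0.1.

z = -1.938. Critical value: -1.28. Reject H₀.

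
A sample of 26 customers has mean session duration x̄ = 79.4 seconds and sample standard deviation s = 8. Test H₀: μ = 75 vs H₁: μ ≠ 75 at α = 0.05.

t = (x̄ - μ₀)/(s/√n) = (79.4 - 75)/(8/√26) = 2.804. df = 25, critical t = ±2.06. Reject H₀.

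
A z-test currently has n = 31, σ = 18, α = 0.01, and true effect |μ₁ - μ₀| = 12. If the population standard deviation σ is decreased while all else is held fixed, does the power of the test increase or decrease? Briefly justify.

Power increases: a smaller σ shrinks the standard error σ/√n, moving the sampling distribution under H₁ further from the critical value.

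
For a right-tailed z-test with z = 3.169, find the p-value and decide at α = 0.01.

p = P(Z > 3.169) = 1 - Φ(3.169) ≈ 0.0008. Since p < 0.01, reject H₀ (significant) at α = 0.01.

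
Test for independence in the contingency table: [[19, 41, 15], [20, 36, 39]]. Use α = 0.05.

χ² = 8.786. df = 2, critical = 5.991. Reject H₀. Variables are dependent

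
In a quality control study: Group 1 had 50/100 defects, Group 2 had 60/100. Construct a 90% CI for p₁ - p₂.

p̂₁ = 0.5, p̂₂ = 0.6. Difference = -0.1. CI = (-0.215, 0.015)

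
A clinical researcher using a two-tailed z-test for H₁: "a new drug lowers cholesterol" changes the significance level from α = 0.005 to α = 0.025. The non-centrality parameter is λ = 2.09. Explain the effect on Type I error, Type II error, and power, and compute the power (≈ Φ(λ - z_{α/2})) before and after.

Increasing α from 0.005 to 0.025:
• Type I error rate increases (α is the Type I rate by definition).
• Critical value moves from z_{α/2} = 2.807 to 2.241, so power = Φ(λ - z_{α/2}) goes from Φ(2.09 - 2.807) = 0.237 to Φ(2.09 - 2.241) = 0.44.
• Type II error rate β = 1 - power therefore decreases (0.763 → 0.56).
Appropriate when false negatives are costly — here, shelving an effective drug — patients miss out on a treatment that would have helped.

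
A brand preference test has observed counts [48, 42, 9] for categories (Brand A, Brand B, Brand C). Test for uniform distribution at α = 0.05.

Expected = 33 each. χ² = Σ(O-E)²/E = 26.727. df = 2, critical value = 5.991. Reject H₀.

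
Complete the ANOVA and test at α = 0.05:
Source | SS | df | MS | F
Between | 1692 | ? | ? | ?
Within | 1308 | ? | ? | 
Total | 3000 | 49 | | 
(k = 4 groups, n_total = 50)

df_between = 3, df_within = 46. MS_between = 564.0, MS_within = 28.43. F = 19.835, F_crit ≈ 2.807. Reject H₀.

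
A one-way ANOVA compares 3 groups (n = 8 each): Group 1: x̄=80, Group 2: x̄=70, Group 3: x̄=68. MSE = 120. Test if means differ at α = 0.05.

Grand mean = 72.67. SS_between = 661.33, MS_between = 330.67. F = 2.756, F_crit ≈ 3.467. Fail to reject H₀.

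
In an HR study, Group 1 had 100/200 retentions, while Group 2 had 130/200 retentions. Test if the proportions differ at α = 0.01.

p̂₁ = 0.5, p̂₂ = 0.65, pooled p̂ = 0.575. z = -3.034. Critical: ±2.576. Reject H₀.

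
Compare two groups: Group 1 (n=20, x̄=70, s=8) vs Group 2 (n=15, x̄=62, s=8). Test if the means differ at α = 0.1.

Pooled sp = 8.0. t = 2.928, df = 33. Critical t = ±1.692. Reject H₀.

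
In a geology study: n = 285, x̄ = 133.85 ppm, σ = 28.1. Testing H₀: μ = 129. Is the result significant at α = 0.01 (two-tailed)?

z = (133.85 - 129)/(28.1/√285) = 2.914. Since |z| > 2.576, significant at α = 0.01.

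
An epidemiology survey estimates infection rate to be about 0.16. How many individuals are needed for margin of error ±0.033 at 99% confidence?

n = z²p(1-p)/E² = 2.576²×0.16×0.84/0.033² = 819.0 → n = 819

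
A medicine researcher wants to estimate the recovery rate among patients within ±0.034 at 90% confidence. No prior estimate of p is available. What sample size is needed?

Conservative approach: use p = 0.5 (maximizes p(1-p) = 0.25). n = z²(0.25)/E² = 1.645²×0.25/0.034² = 585.2 → n = 586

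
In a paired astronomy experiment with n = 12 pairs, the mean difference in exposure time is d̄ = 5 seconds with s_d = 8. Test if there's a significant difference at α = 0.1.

t = d̄/(s_d/√n) = 5/(8/√12) = 2.165. df = 11, critical t = ±1.796. Reject H₀.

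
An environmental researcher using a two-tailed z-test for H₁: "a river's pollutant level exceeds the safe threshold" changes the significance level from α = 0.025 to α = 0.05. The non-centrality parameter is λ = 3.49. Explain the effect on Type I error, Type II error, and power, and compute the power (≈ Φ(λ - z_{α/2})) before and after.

Increasing α from 0.025 to 0.05:
• Type I error rate increases (α is the Type I rate by definition).
• Critical value moves from z_{α/2} = 2.241 to 1.96, so power = Φ(λ - z_{α/2}) goes from Φ(3.49 - 2.241) = 0.894 to Φ(3.49 - 1.96) = 0.937.
• Type II error rate β = 1 - power therefore decreases (0.106 → 0.063).
Appropriate when false negatives are costly — here, allowing unsafe pollution to continue.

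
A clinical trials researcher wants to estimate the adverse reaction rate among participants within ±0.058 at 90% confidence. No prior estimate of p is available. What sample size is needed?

Conservative approach: use p = 0.5 (maximizes p(1-p) = 0.25). n = z²(0.25)/E² = 1.645²×0.25/0.058² = 201.1 → n = 202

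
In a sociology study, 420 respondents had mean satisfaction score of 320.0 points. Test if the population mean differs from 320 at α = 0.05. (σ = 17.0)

z = (x̄ - μ₀)/(σ/√n) = (320.0 - 320)/(17.0/√420) = 0.0. Critical value: ±1.96. Since |0.0| ≤ 1.96, Fail to reject H₀.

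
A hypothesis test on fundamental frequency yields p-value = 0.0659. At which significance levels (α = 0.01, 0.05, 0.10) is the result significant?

p = 0.0659. Significant at: α = 0.1.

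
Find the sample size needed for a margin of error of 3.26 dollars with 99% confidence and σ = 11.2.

n = (z*σ/E)² = (2.576×11.2/3.26)² = 78.3 → n = 79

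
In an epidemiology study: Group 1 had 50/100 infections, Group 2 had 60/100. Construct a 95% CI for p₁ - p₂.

p̂₁ = 0.5, p̂₂ = 0.6. Difference = -0.1. CI = (-0.237, 0.037)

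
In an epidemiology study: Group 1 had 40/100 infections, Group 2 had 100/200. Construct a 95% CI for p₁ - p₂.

p̂₁ = 0.4, p̂₂ = 0.5. Difference = -0.1. CI = (-0.218, 0.018)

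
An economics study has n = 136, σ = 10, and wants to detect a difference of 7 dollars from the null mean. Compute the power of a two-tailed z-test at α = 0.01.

SE = σ/√n = 10/√136 = 0.857. Non-centrality λ = d/SE = 7/0.857 = 8.163. Power ≈ Φ(λ - z_{α/2}) = Φ(8.163 - 2.576) = Φ(5.587) = 1.0.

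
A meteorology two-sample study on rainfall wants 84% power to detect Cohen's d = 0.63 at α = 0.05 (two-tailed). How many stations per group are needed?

z_{α/2} = 1.96, z_β = Φ⁻¹(0.84) = 0.994. For medium effect (d = 0.63): n per group = 2(z_{α/2} + z_β)²/d² = 2(1.96 + 0.994)²/0.63² = 44.0 → 44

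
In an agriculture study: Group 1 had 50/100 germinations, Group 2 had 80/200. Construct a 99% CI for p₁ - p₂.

p̂₁ = 0.5, p̂₂ = 0.4. Difference = 0.1. CI = (-0.057, 0.257)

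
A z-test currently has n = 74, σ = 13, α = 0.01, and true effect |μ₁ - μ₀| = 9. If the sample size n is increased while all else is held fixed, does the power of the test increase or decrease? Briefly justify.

Power increases: a larger n shrinks the standard error σ/√n, moving the sampling distribution under H₁ further from the critical value.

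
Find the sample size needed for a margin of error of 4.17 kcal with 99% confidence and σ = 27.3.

n = (z*σ/E)² = (2.576×27.3/4.17)² = 284.4 → n = 285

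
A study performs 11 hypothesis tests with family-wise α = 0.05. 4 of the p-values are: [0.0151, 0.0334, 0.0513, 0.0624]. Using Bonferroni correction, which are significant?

Bonferroni α = 0.05/11 = 0.00455. None of the given p-values are significant.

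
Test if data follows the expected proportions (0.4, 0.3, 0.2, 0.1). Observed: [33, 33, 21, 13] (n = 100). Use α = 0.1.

Expected: [40.0, 30.0, 20.0, 10.0]. χ² = 2.475. df = 3, critical = 6.251. Fail to reject H₀.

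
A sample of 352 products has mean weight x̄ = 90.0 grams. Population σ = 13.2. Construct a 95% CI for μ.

CI = x̄ ± z*(σ/√n) = 90.0 ± 1.96(13.2/√352) = 90.0 ± 1.38 = (88.62, 91.38)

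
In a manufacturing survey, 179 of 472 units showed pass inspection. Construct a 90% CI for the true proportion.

p̂ = 0.379. CI = p̂ ± z*√(p̂(1-p̂)/n) = (0.342, 0.416)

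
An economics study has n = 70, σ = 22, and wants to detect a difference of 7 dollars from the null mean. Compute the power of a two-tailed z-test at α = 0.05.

SE = σ/√n = 22/√70 = 2.63. Non-centrality λ = d/SE = 7/2.63 = 2.662. Power ≈ Φ(λ - z_{α/2}) = Φ(2.662 - 1.96) = Φ(0.702) = 0.759.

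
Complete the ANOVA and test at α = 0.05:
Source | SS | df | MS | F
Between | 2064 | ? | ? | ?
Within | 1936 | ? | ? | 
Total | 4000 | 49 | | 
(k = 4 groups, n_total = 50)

df_between = 3, df_within = 46. MS_between = 688.0, MS_within = 42.09. F = 16.347, F_crit ≈ 2.807. Reject H₀.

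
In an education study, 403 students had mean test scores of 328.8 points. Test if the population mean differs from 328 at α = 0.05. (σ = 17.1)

z = (x̄ - μ₀)/(σ/√n) = (328.8 - 328)/(17.1/√403) = 0.939. Critical value: ±1.96. Since |0.939| ≤ 1.96, Fail to reject H₀.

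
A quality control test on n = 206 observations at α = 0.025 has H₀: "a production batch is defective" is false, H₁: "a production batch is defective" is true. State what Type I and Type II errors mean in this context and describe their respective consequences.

Type I (false positive): concluding that a production batch is defective when it is not — scrapping a good batch — wasted material and cost for no reason. Type II (false negative): failing to conclude that a production batch is defective when it is — shipping a defective batch — faulty products reach customers. Which is costlier depends on domain priorities and is a judgement call rather than a statistical fact.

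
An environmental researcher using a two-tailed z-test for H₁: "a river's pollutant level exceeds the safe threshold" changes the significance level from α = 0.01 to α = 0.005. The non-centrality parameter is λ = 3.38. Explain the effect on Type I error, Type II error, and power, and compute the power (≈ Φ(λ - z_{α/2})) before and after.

Decreasing α from 0.01 to 0.005:
• Type I error rate decreases (α is the Type I rate by definition).
• Critical value moves from z_{α/2} = 2.576 to 2.807, so power = Φ(λ - z_{α/2}) goes from Φ(3.38 - 2.576) = 0.789 to Φ(3.38 - 2.807) = 0.717.
• Type II error rate β = 1 - power therefore increases (0.211 → 0.283).
Appropriate when false positives are costly — here, shutting down a compliant factory unnecessarily.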